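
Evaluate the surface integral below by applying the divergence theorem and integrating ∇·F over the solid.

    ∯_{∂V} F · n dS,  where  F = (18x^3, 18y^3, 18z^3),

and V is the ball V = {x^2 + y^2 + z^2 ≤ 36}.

By the divergence theorem,

    ∯_{∂V} F · n dS = ∭_V (∇ · F) dV.

Compute the divergence:
    ∇ · F = ∂F_x/∂x + ∂F_y/∂y + ∂F_z/∂z = 54x^2 + 54y^2 + 54z^2.

In spherical coordinates, x = ρ sin(φ) cos(θ), y = ρ sin(φ) sin(θ), z = ρ cos(φ), dV = ρ^2 sin(φ) dρ dφ dθ, with 0 ≤ ρ ≤ 6, 0 ≤ φ ≤ π, 0 ≤ θ ≤ 2π.

The integrand, after substitution and multiplying by the volume element, becomes (54ρ^2) · ρ^2 sin(φ), so

    ∭_V (∇·F) dV = ∫_0^{2π} ∫_0^{π} ∫_0^{6} (54ρ^2) · ρ^2 sin(φ) dρ dφ dθ.

Inner (ρ from 0 to 6): 419904sin(φ)/5.
Middle (φ from 0 to π): 839808/5.
Outer (θ from 0 to 2π): 1679616π/5.

Therefore ∯_{∂V} F · n dS = 1679616π/5.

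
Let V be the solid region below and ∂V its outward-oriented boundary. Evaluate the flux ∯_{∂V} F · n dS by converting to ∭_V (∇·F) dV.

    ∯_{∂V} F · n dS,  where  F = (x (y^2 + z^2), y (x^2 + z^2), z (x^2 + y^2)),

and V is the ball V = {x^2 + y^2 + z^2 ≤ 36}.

By the divergence theorem,

    ∯_{∂V} F · n dS = ∭_V (∇ · F) dV.

Compute the divergence:
    ∇ · F = ∂F_x/∂x + ∂F_y/∂y + ∂F_z/∂z = y^2 + z^2 + x^2 + z^2 + x^2 + y^2 = 2x^2 + 2y^2 + 2z^2.

In spherical coordinates, x = ρ sin(φ) cos(θ), y = ρ sin(φ) sin(θ), z = ρ cos(φ), dV = ρ^2 sin(φ) dρ dφ dθ, with 0 ≤ ρ ≤ 6, 0 ≤ φ ≤ π, 0 ≤ θ ≤ 2π.

The integrand, after substitution and multiplying by the volume element, becomes (2ρ^2) · ρ^2 sin(φ), so

    ∭_V (∇·F) dV = ∫_0^{2π} ∫_0^{π} ∫_0^{6} (2ρ^2) · ρ^2 sin(φ) dρ dφ dθ.

Inner (ρ from 0 to 6): 15552sin(φ)/5.
Middle (φ from 0 to π): 31104/5.
Outer (θ from 0 to 2π): 62208π/5.

Therefore ∯_{∂V} F · n dS = 62208π/5.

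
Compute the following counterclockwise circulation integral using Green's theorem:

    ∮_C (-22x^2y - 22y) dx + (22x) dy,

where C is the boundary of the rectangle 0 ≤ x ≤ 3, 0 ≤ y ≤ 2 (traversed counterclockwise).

Green's theorem converts the closed line integral into a double integral over the enclosed region D:

    ∮_C P dx + Q dy = ∬_D (∂Q/∂x - ∂P/∂y) dA.

Here P = -22x^2y - 22y, Q = 22x, so

    ∂Q/∂x = 22,    ∂P/∂y = -22x^2 - 22,
    ∂Q/∂x - ∂P/∂y = 22x^2 + 44.

D is the region 0 ≤ x ≤ 3, 0 ≤ y ≤ 2. Evaluating the double integral:

    ∬_D (22x^2 + 44) dA = ∫_0^{3} ∫_0^{2} (22x^2 + 44) dy dx.

Inner (y from 0 to 2): 44x^2 + 88.
Outer (x from 0 to 3): 660.

Therefore ∮_C P dx + Q dy = 660.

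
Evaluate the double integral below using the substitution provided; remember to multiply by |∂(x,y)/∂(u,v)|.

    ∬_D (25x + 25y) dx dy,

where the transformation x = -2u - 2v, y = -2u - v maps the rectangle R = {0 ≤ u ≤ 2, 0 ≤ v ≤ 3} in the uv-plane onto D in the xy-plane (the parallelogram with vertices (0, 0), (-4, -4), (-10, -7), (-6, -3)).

Compute the Jacobian determinant of (x, y) with respect to (u, v):

    ∂(x,y)/∂(u,v) = | -2  -2 | = (-2)(-1) - (-2)(-2) = -2.
                   | -2  -1 |

Its absolute value is |J| = 2 (the area scaling factor).

Substituting x = -2u - 2v, y = -2u - v into the integrand,

    25x + 25y → -100u - 75v,

so the integral becomes

    ∬_R (-100u - 75v) · |J| du dv = ∫_0^2 ∫_0^3 (-200u - 150v) dv du.

Inner (v): -600u - 675.
Outer (u): -2550.

Therefore ∬_D (25x + 25y) dx dy = -2550.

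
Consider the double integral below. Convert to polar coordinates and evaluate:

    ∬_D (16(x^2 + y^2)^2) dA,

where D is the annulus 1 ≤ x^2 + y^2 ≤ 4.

The region D is 1 ≤ r ≤ 2, 0 ≤ θ ≤ 2π in polar coordinates, where x = r cos(θ), y = r sin(θ), and dA = r dr dθ.

Under the substitution, the integrand becomes 16r^4, so

    ∬_D (16(x^2 + y^2)^2) dA = ∫_{0}^{2π} ∫_{1}^{2} (16r^4) · r dr dθ.

Inner integral (in r): ∫_{1}^{2} (16r^4) · r dr = 168.

Outer integral (in θ): ∫_{0}^{2π} (168) dθ = 336π.

Therefore ∬_D (16(x^2 + y^2)^2) dA = 336π.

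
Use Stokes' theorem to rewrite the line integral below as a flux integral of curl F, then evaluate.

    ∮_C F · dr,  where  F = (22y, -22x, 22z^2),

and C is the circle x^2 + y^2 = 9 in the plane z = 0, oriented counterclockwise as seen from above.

Let S be the flat disk x^2 + y^2 ≤ 9 in the plane z = 0, with upward unit normal n̂ = ẑ. By Stokes' theorem,

    ∮_C F · dr = ∬_S (∇ × F) · n̂ dS = ∬_D (curl F)_z dA,

where D is the disk x^2 + y^2 ≤ 9.

Compute the curl of F = (22y, -22x, 22z^2):
    (∇ × F)_x = ∂F_z/∂y - ∂F_y/∂z = 0,
    (∇ × F)_y = ∂F_x/∂z - ∂F_z/∂x = 0,
    (∇ × F)_z = ∂F_y/∂x - ∂F_x/∂y = -44.

On z = 0, (curl F)_z = -44.

Convert to polar (x = r cos θ, y = r sin θ, dA = r dr dθ); the integrand becomes -44, so

    ∬_D (curl F)_z dA = ∫_0^{2π} ∫_0^{3} (-44) · r dr dθ.

Inner (r from 0 to 3): -198.
Outer (θ from 0 to 2π): -396π.

Therefore ∮_C F · dr = -396π.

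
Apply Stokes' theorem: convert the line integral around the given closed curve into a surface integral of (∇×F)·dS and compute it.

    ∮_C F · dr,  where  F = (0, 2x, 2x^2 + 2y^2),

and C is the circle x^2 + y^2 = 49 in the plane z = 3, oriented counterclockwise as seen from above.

Let S be the flat disk x^2 + y^2 ≤ 49 in the plane z = 3, with upward unit normal n̂ = ẑ. By Stokes' theorem,

    ∮_C F · dr = ∬_S (∇ × F) · n̂ dS = ∬_D (curl F)_z dA,

where D is the disk x^2 + y^2 ≤ 49.

Compute the curl of F = (0, 2x, 2x^2 + 2y^2):
    (∇ × F)_x = ∂F_z/∂y - ∂F_y/∂z = 4y,
    (∇ × F)_y = ∂F_x/∂z - ∂F_z/∂x = -4x,
    (∇ × F)_z = ∂F_y/∂x - ∂F_x/∂y = 2.

On z = 3, (curl F)_z = 2.

Convert to polar (x = r cos θ, y = r sin θ, dA = r dr dθ); the integrand becomes 2, so

    ∬_D (curl F)_z dA = ∫_0^{2π} ∫_0^{7} (2) · r dr dθ.

Inner (r from 0 to 7): 49.
Outer (θ from 0 to 2π): 98π.

Therefore ∮_C F · dr = 98π.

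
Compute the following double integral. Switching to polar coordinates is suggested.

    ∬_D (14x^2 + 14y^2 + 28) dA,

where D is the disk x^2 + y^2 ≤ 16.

The region D is 0 ≤ r ≤ 4, 0 ≤ θ ≤ 2π in polar coordinates, where x = r cos(θ), y = r sin(θ), and dA = r dr dθ.

Under the substitution, the integrand becomes 14r^2 + 28, so

    ∬_D (14x^2 + 14y^2 + 28) dA = ∫_{0}^{2π} ∫_{0}^{4} (14r^2 + 28) · r dr dθ.

Inner integral (in r): ∫_{0}^{4} (14r^2 + 28) · r dr = 1120.

Outer integral (in θ): ∫_{0}^{2π} (1120) dθ = 2240π.

Therefore ∬_D (14x^2 + 14y^2 + 28) dA = 2240π.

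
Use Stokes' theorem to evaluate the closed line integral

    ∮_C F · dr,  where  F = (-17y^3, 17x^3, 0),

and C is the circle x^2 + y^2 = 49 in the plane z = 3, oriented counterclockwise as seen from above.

Let S be the flat disk x^2 + y^2 ≤ 49 in the plane z = 3, with upward unit normal n̂ = ẑ. By Stokes' theorem,

    ∮_C F · dr = ∬_S (∇ × F) · n̂ dS = ∬_D (curl F)_z dA,

where D is the disk x^2 + y^2 ≤ 49.

Compute the curl of F = (-17y^3, 17x^3, 0):
    (∇ × F)_x = ∂F_z/∂y - ∂F_y/∂z = 0,
    (∇ × F)_y = ∂F_x/∂z - ∂F_z/∂x = 0,
    (∇ × F)_z = ∂F_y/∂x - ∂F_x/∂y = 51x^2 + 51y^2.

On z = 3, (curl F)_z = 51x^2 + 51y^2.

Convert to polar (x = r cos θ, y = r sin θ, dA = r dr dθ); the integrand becomes 51r^2, so

    ∬_D (curl F)_z dA = ∫_0^{2π} ∫_0^{7} (51r^2) · r dr dθ.

Inner (r from 0 to 7): 122451/4.
Outer (θ from 0 to 2π): 122451π/2.

Therefore ∮_C F · dr = 122451π/2.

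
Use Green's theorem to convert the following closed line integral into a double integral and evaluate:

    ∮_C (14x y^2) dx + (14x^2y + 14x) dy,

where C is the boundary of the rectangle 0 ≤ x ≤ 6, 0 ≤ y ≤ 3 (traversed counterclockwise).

Green's theorem converts the closed line integral into a double integral over the enclosed region D:

    ∮_C P dx + Q dy = ∬_D (∂Q/∂x - ∂P/∂y) dA.

Here P = 14x y^2, Q = 14x^2y + 14x, so

    ∂Q/∂x = 28x y + 14,    ∂P/∂y = 28x y,
    ∂Q/∂x - ∂P/∂y = 14.

D is the region 0 ≤ x ≤ 6, 0 ≤ y ≤ 3. Evaluating the double integral:

    ∬_D (14) dA = ∫_0^{6} ∫_0^{3} (14) dy dx.

Inner (y from 0 to 3): 42.
Outer (x from 0 to 6): 252.

Therefore ∮_C P dx + Q dy = 252.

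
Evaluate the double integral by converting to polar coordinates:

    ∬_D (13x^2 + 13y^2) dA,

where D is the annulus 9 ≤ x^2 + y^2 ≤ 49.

The region D is 3 ≤ r ≤ 7, 0 ≤ θ ≤ 2π in polar coordinates, where x = r cos(θ), y = r sin(θ), and dA = r dr dθ.

Under the substitution, the integrand becomes 13r^2, so

    ∬_D (13x^2 + 13y^2) dA = ∫_{0}^{2π} ∫_{3}^{7} (13r^2) · r dr dθ.

Inner integral (in r): ∫_{3}^{7} (13r^2) · r dr = 7540.

Outer integral (in θ): ∫_{0}^{2π} (7540) dθ = 15080π.

Therefore ∬_D (13x^2 + 13y^2) dA = 15080π.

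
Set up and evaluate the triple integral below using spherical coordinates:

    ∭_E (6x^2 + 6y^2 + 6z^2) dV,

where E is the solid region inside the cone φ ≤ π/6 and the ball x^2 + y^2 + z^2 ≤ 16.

In spherical coordinates, x = ρ sin(φ) cos(θ), y = ρ sin(φ) sin(θ), z = ρ cos(φ), and dV = ρ^2 sin(φ) dρ dφ dθ.

The integrand becomes 6ρ^2, so

    ∭_E (6x^2 + 6y^2 + 6z^2) dV = ∫_{0}^{2π} ∫_{0}^{π/6} ∫_{0}^{4} (6ρ^2) · ρ^2 sin(φ) dρ dφ dθ.

Inner (ρ): 6144sin(φ)/5.
Middle (φ): 6144/5 - 3072sqrt(3)/5.
Outer (θ): 6144π (2 - sqrt(3))/5.

Therefore the triple integral equals 6144π (2 - sqrt(3))/5.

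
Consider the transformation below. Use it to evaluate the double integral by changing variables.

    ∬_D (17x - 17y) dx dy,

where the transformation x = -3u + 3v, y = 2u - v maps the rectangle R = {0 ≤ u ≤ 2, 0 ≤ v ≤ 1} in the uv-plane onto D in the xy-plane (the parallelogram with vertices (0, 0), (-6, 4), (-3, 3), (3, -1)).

Compute the Jacobian determinant of (x, y) with respect to (u, v):

    ∂(x,y)/∂(u,v) = | -3  3 | = (-3)(-1) - (3)(2) = -3.
                   | 2  -1 |

Its absolute value is |J| = 3 (the area scaling factor).

Substituting x = -3u + 3v, y = 2u - v into the integrand,

    17x - 17y → -85u + 68v,

so the integral becomes

    ∬_R (-85u + 68v) · |J| du dv = ∫_0^2 ∫_0^1 (-255u + 204v) dv du.

Inner (v): 102 - 255u.
Outer (u): -306.

Therefore ∬_D (17x - 17y) dx dy = -306.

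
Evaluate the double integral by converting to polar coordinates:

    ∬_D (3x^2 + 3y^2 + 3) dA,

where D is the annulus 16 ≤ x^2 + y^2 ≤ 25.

The region D is 4 ≤ r ≤ 5, 0 ≤ θ ≤ 2π in polar coordinates, where x = r cos(θ), y = r sin(θ), and dA = r dr dθ.

Under the substitution, the integrand becomes 3r^2 + 3, so

    ∬_D (3x^2 + 3y^2 + 3) dA = ∫_{0}^{2π} ∫_{4}^{5} (3r^2 + 3) · r dr dθ.

Inner integral (in r): ∫_{4}^{5} (3r^2 + 3) · r dr = 1161/4.

Outer integral (in θ): ∫_{0}^{2π} (1161/4) dθ = 1161π/2.

Therefore ∬_D (3x^2 + 3y^2 + 3) dA = 1161π/2.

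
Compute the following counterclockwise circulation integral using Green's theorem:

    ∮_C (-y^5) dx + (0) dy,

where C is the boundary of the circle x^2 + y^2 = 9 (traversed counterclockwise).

Green's theorem converts the closed line integral into a double integral over the enclosed region D:

    ∮_C P dx + Q dy = ∬_D (∂Q/∂x - ∂P/∂y) dA.

Here P = -y^5, Q = 0, so

    ∂Q/∂x = 0,    ∂P/∂y = -5y^4,
    ∂Q/∂x - ∂P/∂y = 5y^4.

D is the region x^2 + y^2 ≤ 9. Evaluating the double integral:

In polar coordinates (x = r cos θ, y = r sin θ, dA = r dr dθ) the integrand becomes 5r^4sin(θ)^4, so

    ∬_D (5y^4) dA = ∫_0^{2π} ∫_0^{3} (5r^4sin(θ)^4) · r dr dθ.

Inner (r from 0 to 3): 1215sin(θ)^4/2.
Outer (θ from 0 to 2π): 3645π/8.

Therefore ∮_C P dx + Q dy = 3645π/8.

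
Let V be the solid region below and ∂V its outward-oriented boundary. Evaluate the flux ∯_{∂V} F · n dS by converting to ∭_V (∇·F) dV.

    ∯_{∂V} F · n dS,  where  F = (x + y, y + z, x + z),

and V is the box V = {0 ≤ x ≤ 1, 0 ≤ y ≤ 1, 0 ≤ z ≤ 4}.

By the divergence theorem,

    ∯_{∂V} F · n dS = ∭_V (∇ · F) dV.

Compute the divergence:
    ∇ · F = ∂F_x/∂x + ∂F_y/∂y + ∂F_z/∂z = 1 + 1 + 1 = 3.

V is a rectangular box, so dV = dx dy dz with 0 ≤ x ≤ 1, 0 ≤ y ≤ 1, 0 ≤ z ≤ 4.

Integrate (3) over V as an iterated integral:

    ∭_V (∇·F) dV = ∫_0^{1} ∫_0^{1} ∫_0^{4} (3) dz dy dx.

Inner (z from 0 to 4): 12.
Middle (y from 0 to 1): 12.
Outer (x from 0 to 1): 12.

Therefore ∯_{∂V} F · n dS = 12.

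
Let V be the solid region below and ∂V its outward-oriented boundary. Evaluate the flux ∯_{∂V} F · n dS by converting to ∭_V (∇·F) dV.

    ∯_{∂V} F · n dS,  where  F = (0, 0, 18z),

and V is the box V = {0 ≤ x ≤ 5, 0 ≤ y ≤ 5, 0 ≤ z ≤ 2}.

By the divergence theorem,

    ∯_{∂V} F · n dS = ∭_V (∇ · F) dV.

Compute the divergence:
    ∇ · F = ∂F_x/∂x + ∂F_y/∂y + ∂F_z/∂z = 0 + 0 + 18 = 18.

V is a rectangular box, so dV = dx dy dz with 0 ≤ x ≤ 5, 0 ≤ y ≤ 5, 0 ≤ z ≤ 2.

Integrate (18) over V as an iterated integral:

    ∭_V (∇·F) dV = ∫_0^{5} ∫_0^{5} ∫_0^{2} (18) dz dy dx.

Inner (z from 0 to 2): 36.
Middle (y from 0 to 5): 180.
Outer (x from 0 to 5): 900.

Therefore ∯_{∂V} F · n dS = 900.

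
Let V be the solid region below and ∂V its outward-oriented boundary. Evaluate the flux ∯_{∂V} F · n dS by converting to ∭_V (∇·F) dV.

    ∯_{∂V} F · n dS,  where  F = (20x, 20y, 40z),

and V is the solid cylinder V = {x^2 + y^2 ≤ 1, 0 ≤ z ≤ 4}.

By the divergence theorem,

    ∯_{∂V} F · n dS = ∭_V (∇ · F) dV.

Compute the divergence:
    ∇ · F = ∂F_x/∂x + ∂F_y/∂y + ∂F_z/∂z = 20 + 20 + 40 = 80.

In cylindrical coordinates, x = r cos(θ), y = r sin(θ), z = z, dV = r dr dθ dz, with 0 ≤ r ≤ 1, 0 ≤ θ ≤ 2π, 0 ≤ z ≤ 4.

The integrand, after substitution and multiplying by the volume element, becomes (80) · r, so

    ∭_V (∇·F) dV = ∫_0^{2π} ∫_0^{1} ∫_0^{4} (80) · r dz dr dθ.

Inner (z from 0 to 4): 320r.
Middle (r from 0 to 1): 160.
Outer (θ from 0 to 2π): 320π.

Therefore ∯_{∂V} F · n dS = 320π.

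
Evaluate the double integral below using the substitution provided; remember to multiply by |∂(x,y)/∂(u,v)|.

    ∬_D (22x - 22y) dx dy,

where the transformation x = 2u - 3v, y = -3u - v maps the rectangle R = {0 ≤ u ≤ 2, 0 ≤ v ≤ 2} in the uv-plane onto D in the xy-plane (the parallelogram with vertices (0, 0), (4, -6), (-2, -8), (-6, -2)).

Compute the Jacobian determinant of (x, y) with respect to (u, v):

    ∂(x,y)/∂(u,v) = | 2  -3 | = (2)(-1) - (-3)(-3) = -11.
                   | -3  -1 |

Its absolute value is |J| = 11 (the area scaling factor).

Substituting x = 2u - 3v, y = -3u - v into the integrand,

    22x - 22y → 110u - 44v,

so the integral becomes

    ∬_R (110u - 44v) · |J| du dv = ∫_0^2 ∫_0^2 (1210u - 484v) dv du.

Inner (v): 2420u - 968.
Outer (u): 2904.

Therefore ∬_D (22x - 22y) dx dy = 2904.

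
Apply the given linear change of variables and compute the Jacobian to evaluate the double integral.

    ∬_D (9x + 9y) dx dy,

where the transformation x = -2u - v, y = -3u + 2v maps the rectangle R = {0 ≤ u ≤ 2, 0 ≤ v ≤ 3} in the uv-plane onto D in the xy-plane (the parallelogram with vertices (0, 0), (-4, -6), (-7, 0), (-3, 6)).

Compute the Jacobian determinant of (x, y) with respect to (u, v):

    ∂(x,y)/∂(u,v) = | -2  -1 | = (-2)(2) - (-1)(-3) = -7.
                   | -3  2 |

Its absolute value is |J| = 7 (the area scaling factor).

Substituting x = -2u - v, y = -3u + 2v into the integrand,

    9x + 9y → -45u + 9v,

so the integral becomes

    ∬_R (-45u + 9v) · |J| du dv = ∫_0^2 ∫_0^3 (-315u + 63v) dv du.

Inner (v): 567/2 - 945u.
Outer (u): -1323.

Therefore ∬_D (9x + 9y) dx dy = -1323.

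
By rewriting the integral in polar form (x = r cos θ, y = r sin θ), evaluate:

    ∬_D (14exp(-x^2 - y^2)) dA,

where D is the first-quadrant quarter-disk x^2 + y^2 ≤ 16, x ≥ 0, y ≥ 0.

The region D is 0 ≤ r ≤ 4, 0 ≤ θ ≤ π/2 in polar coordinates, where x = r cos(θ), y = r sin(θ), and dA = r dr dθ.

Under the substitution, the integrand becomes 14exp(-r^2), so

    ∬_D (14exp(-x^2 - y^2)) dA = ∫_{0}^{π/2} ∫_{0}^{4} (14exp(-r^2)) · r dr dθ.

Inner integral (in r): ∫_{0}^{4} (14exp(-r^2)) · r dr = 7 - 7exp(-16).

Outer integral (in θ): ∫_{0}^{π/2} (7 - 7exp(-16)) dθ = -7π (1 - exp(16))exp(-16)/2.

Therefore ∬_D (14exp(-x^2 - y^2)) dA = -7π (1 - exp(16))exp(-16)/2.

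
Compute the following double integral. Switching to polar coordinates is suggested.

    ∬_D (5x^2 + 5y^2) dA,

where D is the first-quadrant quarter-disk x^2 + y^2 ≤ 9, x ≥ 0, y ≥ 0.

The region D is 0 ≤ r ≤ 3, 0 ≤ θ ≤ π/2 in polar coordinates, where x = r cos(θ), y = r sin(θ), and dA = r dr dθ.

Under the substitution, the integrand becomes 5r^2, so

    ∬_D (5x^2 + 5y^2) dA = ∫_{0}^{π/2} ∫_{0}^{3} (5r^2) · r dr dθ.

Inner integral (in r): ∫_{0}^{3} (5r^2) · r dr = 405/4.

Outer integral (in θ): ∫_{0}^{π/2} (405/4) dθ = 405π/8.

Therefore ∬_D (5x^2 + 5y^2) dA = 405π/8.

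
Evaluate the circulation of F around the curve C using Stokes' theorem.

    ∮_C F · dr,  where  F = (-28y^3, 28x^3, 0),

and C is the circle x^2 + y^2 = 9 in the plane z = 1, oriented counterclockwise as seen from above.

Let S be the flat disk x^2 + y^2 ≤ 9 in the plane z = 1, with upward unit normal n̂ = ẑ. By Stokes' theorem,

    ∮_C F · dr = ∬_S (∇ × F) · n̂ dS = ∬_D (curl F)_z dA,

where D is the disk x^2 + y^2 ≤ 9.

Compute the curl of F = (-28y^3, 28x^3, 0):
    (∇ × F)_x = ∂F_z/∂y - ∂F_y/∂z = 0,
    (∇ × F)_y = ∂F_x/∂z - ∂F_z/∂x = 0,
    (∇ × F)_z = ∂F_y/∂x - ∂F_x/∂y = 84x^2 + 84y^2.

On z = 1, (curl F)_z = 84x^2 + 84y^2.

Convert to polar (x = r cos θ, y = r sin θ, dA = r dr dθ); the integrand becomes 84r^2, so

    ∬_D (curl F)_z dA = ∫_0^{2π} ∫_0^{3} (84r^2) · r dr dθ.

Inner (r from 0 to 3): 1701.
Outer (θ from 0 to 2π): 3402π.

Therefore ∮_C F · dr = 3402π.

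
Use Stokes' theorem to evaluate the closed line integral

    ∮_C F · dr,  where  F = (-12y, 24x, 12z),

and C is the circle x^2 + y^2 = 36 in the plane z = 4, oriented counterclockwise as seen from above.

Let S be the flat disk x^2 + y^2 ≤ 36 in the plane z = 4, with upward unit normal n̂ = ẑ. By Stokes' theorem,

    ∮_C F · dr = ∬_S (∇ × F) · n̂ dS = ∬_D (curl F)_z dA,

where D is the disk x^2 + y^2 ≤ 36.

Compute the curl of F = (-12y, 24x, 12z):
    (∇ × F)_x = ∂F_z/∂y - ∂F_y/∂z = 0,
    (∇ × F)_y = ∂F_x/∂z - ∂F_z/∂x = 0,
    (∇ × F)_z = ∂F_y/∂x - ∂F_x/∂y = 36.

On z = 4, (curl F)_z = 36.

Convert to polar (x = r cos θ, y = r sin θ, dA = r dr dθ); the integrand becomes 36, so

    ∬_D (curl F)_z dA = ∫_0^{2π} ∫_0^{6} (36) · r dr dθ.

Inner (r from 0 to 6): 648.
Outer (θ from 0 to 2π): 1296π.

Therefore ∮_C F · dr = 1296π.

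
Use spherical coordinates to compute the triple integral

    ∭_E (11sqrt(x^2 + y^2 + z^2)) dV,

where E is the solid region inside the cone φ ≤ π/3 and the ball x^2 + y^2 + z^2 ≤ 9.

In spherical coordinates, x = ρ sin(φ) cos(θ), y = ρ sin(φ) sin(θ), z = ρ cos(φ), and dV = ρ^2 sin(φ) dρ dφ dθ.

The integrand becomes 11ρ, so

    ∭_E (11sqrt(x^2 + y^2 + z^2)) dV = ∫_{0}^{2π} ∫_{0}^{π/3} ∫_{0}^{3} (11ρ) · ρ^2 sin(φ) dρ dφ dθ.

Inner (ρ): 891sin(φ)/4.
Middle (φ): 891/8.
Outer (θ): 891π/4.

Therefore the triple integral equals 891π/4.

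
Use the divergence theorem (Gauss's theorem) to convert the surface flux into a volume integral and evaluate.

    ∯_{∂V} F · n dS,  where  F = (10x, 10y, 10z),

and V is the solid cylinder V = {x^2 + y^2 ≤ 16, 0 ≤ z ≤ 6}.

By the divergence theorem,

    ∯_{∂V} F · n dS = ∭_V (∇ · F) dV.

Compute the divergence:
    ∇ · F = ∂F_x/∂x + ∂F_y/∂y + ∂F_z/∂z = 10 + 10 + 10 = 30.

In cylindrical coordinates, x = r cos(θ), y = r sin(θ), z = z, dV = r dr dθ dz, with 0 ≤ r ≤ 4, 0 ≤ θ ≤ 2π, 0 ≤ z ≤ 6.

The integrand, after substitution and multiplying by the volume element, becomes (30) · r, so

    ∭_V (∇·F) dV = ∫_0^{2π} ∫_0^{4} ∫_0^{6} (30) · r dz dr dθ.

Inner (z from 0 to 6): 180r.
Middle (r from 0 to 4): 1440.
Outer (θ from 0 to 2π): 2880π.

Therefore ∯_{∂V} F · n dS = 2880π.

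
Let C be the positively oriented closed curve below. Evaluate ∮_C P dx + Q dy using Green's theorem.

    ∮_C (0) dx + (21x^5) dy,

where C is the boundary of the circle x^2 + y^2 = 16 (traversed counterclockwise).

Green's theorem converts the closed line integral into a double integral over the enclosed region D:

    ∮_C P dx + Q dy = ∬_D (∂Q/∂x - ∂P/∂y) dA.

Here P = 0, Q = 21x^5, so

    ∂Q/∂x = 105x^4,    ∂P/∂y = 0,
    ∂Q/∂x - ∂P/∂y = 105x^4.

D is the region x^2 + y^2 ≤ 16. Evaluating the double integral:

In polar coordinates (x = r cos θ, y = r sin θ, dA = r dr dθ) the integrand becomes 105r^4cos(θ)^4, so

    ∬_D (105x^4) dA = ∫_0^{2π} ∫_0^{4} (105r^4cos(θ)^4) · r dr dθ.

Inner (r from 0 to 4): 71680cos(θ)^4.
Outer (θ from 0 to 2π): 53760π.

Therefore ∮_C P dx + Q dy = 53760π.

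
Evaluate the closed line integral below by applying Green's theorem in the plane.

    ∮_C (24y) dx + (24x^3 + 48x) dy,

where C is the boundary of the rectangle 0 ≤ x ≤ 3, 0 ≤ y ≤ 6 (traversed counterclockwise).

Green's theorem converts the closed line integral into a double integral over the enclosed region D:

    ∮_C P dx + Q dy = ∬_D (∂Q/∂x - ∂P/∂y) dA.

Here P = 24y, Q = 24x^3 + 48x, so

    ∂Q/∂x = 72x^2 + 48,    ∂P/∂y = 24,
    ∂Q/∂x - ∂P/∂y = 72x^2 + 24.

D is the region 0 ≤ x ≤ 3, 0 ≤ y ≤ 6. Evaluating the double integral:

    ∬_D (72x^2 + 24) dA = ∫_0^{3} ∫_0^{6} (72x^2 + 24) dy dx.

Inner (y from 0 to 6): 432x^2 + 144.
Outer (x from 0 to 3): 4320.

Therefore ∮_C P dx + Q dy = 4320.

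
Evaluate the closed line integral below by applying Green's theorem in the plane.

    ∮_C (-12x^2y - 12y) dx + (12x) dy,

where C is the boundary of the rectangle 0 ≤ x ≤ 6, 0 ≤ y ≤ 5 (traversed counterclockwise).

Green's theorem converts the closed line integral into a double integral over the enclosed region D:

    ∮_C P dx + Q dy = ∬_D (∂Q/∂x - ∂P/∂y) dA.

Here P = -12x^2y - 12y, Q = 12x, so

    ∂Q/∂x = 12,    ∂P/∂y = -12x^2 - 12,
    ∂Q/∂x - ∂P/∂y = 12x^2 + 24.

D is the region 0 ≤ x ≤ 6, 0 ≤ y ≤ 5. Evaluating the double integral:

    ∬_D (12x^2 + 24) dA = ∫_0^{6} ∫_0^{5} (12x^2 + 24) dy dx.

Inner (y from 0 to 5): 60x^2 + 120.
Outer (x from 0 to 6): 5040.

Therefore ∮_C P dx + Q dy = 5040.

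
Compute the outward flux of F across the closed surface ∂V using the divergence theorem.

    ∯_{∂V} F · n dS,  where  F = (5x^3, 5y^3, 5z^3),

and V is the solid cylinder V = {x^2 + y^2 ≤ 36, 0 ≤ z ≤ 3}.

By the divergence theorem,

    ∯_{∂V} F · n dS = ∭_V (∇ · F) dV.

Compute the divergence:
    ∇ · F = ∂F_x/∂x + ∂F_y/∂y + ∂F_z/∂z = 15x^2 + 15y^2 + 15z^2.

In cylindrical coordinates, x = r cos(θ), y = r sin(θ), z = z, dV = r dr dθ dz, with 0 ≤ r ≤ 6, 0 ≤ θ ≤ 2π, 0 ≤ z ≤ 3.

The integrand, after substitution and multiplying by the volume element, becomes (15r^2 + 15z^2) · r, so

    ∭_V (∇·F) dV = ∫_0^{2π} ∫_0^{6} ∫_0^{3} (15r^2 + 15z^2) · r dz dr dθ.

Inner (z from 0 to 3): 45r (r^2 + 3).
Middle (r from 0 to 6): 17010.
Outer (θ from 0 to 2π): 34020π.

Therefore ∯_{∂V} F · n dS = 34020π.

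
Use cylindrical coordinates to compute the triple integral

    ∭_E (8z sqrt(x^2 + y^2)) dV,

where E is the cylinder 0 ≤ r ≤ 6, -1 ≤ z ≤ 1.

In cylindrical coordinates, x = r cos(θ), y = r sin(θ), z = z, and dV = r dr dθ dz.

The integrand becomes 8r z, so

    ∭_E (8z sqrt(x^2 + y^2)) dV = ∫_{0}^{2π} ∫_{0}^{6} ∫_{-1}^{1} (8r z) · r dz dr dθ.

Inner (z): 0.
Middle (r from 0 to 6): 0.
Outer (θ): 0.

Therefore the triple integral equals 0.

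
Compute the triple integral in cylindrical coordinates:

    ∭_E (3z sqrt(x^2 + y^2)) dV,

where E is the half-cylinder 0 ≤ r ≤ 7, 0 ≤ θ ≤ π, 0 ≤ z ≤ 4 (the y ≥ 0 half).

In cylindrical coordinates, x = r cos(θ), y = r sin(θ), z = z, and dV = r dr dθ dz.

The integrand becomes 3r z, so

    ∭_E (3z sqrt(x^2 + y^2)) dV = ∫_{0}^{π} ∫_{0}^{7} ∫_{0}^{4} (3r z) · r dz dr dθ.

Inner (z): 24r^2.
Middle (r from 0 to 7): 2744.
Outer (θ): 2744π.

Therefore the triple integral equals 2744π.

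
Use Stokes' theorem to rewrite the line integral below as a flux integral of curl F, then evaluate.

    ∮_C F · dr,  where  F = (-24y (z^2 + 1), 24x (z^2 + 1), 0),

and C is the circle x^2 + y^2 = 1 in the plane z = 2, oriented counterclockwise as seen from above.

Let S be the flat disk x^2 + y^2 ≤ 1 in the plane z = 2, with upward unit normal n̂ = ẑ. By Stokes' theorem,

    ∮_C F · dr = ∬_S (∇ × F) · n̂ dS = ∬_D (curl F)_z dA,

where D is the disk x^2 + y^2 ≤ 1.

Compute the curl of F = (-24y (z^2 + 1), 24x (z^2 + 1), 0):
    (∇ × F)_x = ∂F_z/∂y - ∂F_y/∂z = -48x z,
    (∇ × F)_y = ∂F_x/∂z - ∂F_z/∂x = -48y z,
    (∇ × F)_z = ∂F_y/∂x - ∂F_x/∂y = 48z^2 + 48.

On z = 2, (curl F)_z = 240.

Convert to polar (x = r cos θ, y = r sin θ, dA = r dr dθ); the integrand becomes 240, so

    ∬_D (curl F)_z dA = ∫_0^{2π} ∫_0^{1} (240) · r dr dθ.

Inner (r from 0 to 1): 120.
Outer (θ from 0 to 2π): 240π.

Therefore ∮_C F · dr = 240π.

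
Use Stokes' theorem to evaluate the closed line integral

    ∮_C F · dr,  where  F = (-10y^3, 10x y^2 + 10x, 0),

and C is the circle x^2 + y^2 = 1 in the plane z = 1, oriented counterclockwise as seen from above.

Let S be the flat disk x^2 + y^2 ≤ 1 in the plane z = 1, with upward unit normal n̂ = ẑ. By Stokes' theorem,

    ∮_C F · dr = ∬_S (∇ × F) · n̂ dS = ∬_D (curl F)_z dA,

where D is the disk x^2 + y^2 ≤ 1.

Compute the curl of F = (-10y^3, 10x y^2 + 10x, 0):
    (∇ × F)_x = ∂F_z/∂y - ∂F_y/∂z = 0,
    (∇ × F)_y = ∂F_x/∂z - ∂F_z/∂x = 0,
    (∇ × F)_z = ∂F_y/∂x - ∂F_x/∂y = 40y^2 + 10.

On z = 1, (curl F)_z = 40y^2 + 10.

Convert to polar (x = r cos θ, y = r sin θ, dA = r dr dθ); the integrand becomes 40r^2sin(θ)^2 + 10, so

    ∬_D (curl F)_z dA = ∫_0^{2π} ∫_0^{1} (40r^2sin(θ)^2 + 10) · r dr dθ.

Inner (r from 0 to 1): 10 - 5cos(2θ).
Outer (θ from 0 to 2π): 20π.

Therefore ∮_C F · dr = 20π.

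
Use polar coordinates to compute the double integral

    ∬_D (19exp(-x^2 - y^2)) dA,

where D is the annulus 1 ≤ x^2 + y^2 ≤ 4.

The region D is 1 ≤ r ≤ 2, 0 ≤ θ ≤ 2π in polar coordinates, where x = r cos(θ), y = r sin(θ), and dA = r dr dθ.

Under the substitution, the integrand becomes 19exp(-r^2), so

    ∬_D (19exp(-x^2 - y^2)) dA = ∫_{0}^{2π} ∫_{1}^{2} (19exp(-r^2)) · r dr dθ.

Inner integral (in r): ∫_{1}^{2} (19exp(-r^2)) · r dr = -(19 - 19exp(3))exp(-4)/2.

Outer integral (in θ): ∫_{0}^{2π} (-(19 - 19exp(3))exp(-4)/2) dθ = -19π (1 - exp(3))exp(-4).

Therefore ∬_D (19exp(-x^2 - y^2)) dA = -19π (1 - exp(3))exp(-4).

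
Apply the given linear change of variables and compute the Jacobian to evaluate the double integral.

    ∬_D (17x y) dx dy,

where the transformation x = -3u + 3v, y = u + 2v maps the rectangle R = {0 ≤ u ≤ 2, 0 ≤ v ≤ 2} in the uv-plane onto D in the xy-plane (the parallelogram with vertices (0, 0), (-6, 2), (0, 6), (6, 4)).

Compute the Jacobian determinant of (x, y) with respect to (u, v):

    ∂(x,y)/∂(u,v) = | -3  3 | = (-3)(2) - (3)(1) = -9.
                   | 1  2 |

Its absolute value is |J| = 9 (the area scaling factor).

Substituting x = -3u + 3v, y = u + 2v into the integrand,

    17x y → -51u^2 - 51u v + 102v^2,

so the integral becomes

    ∬_R (-51u^2 - 51u v + 102v^2) · |J| du dv = ∫_0^2 ∫_0^2 (-459u^2 - 459u v + 918v^2) dv du.

Inner (v): -918u^2 - 918u + 2448.
Outer (u): 612.

Therefore ∬_D (17x y) dx dy = 612.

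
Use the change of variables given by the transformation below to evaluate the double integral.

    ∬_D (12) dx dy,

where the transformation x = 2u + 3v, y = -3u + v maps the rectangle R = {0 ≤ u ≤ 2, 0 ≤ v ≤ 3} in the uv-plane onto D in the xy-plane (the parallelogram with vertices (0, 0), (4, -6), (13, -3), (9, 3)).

Compute the Jacobian determinant of (x, y) with respect to (u, v):

    ∂(x,y)/∂(u,v) = | 2  3 | = (2)(1) - (3)(-3) = 11.
                   | -3  1 |

Its absolute value is |J| = 11 (the area scaling factor).

Substituting x = 2u + 3v, y = -3u + v into the integrand,

    12 → 12,

so the integral becomes

    ∬_R (12) · |J| du dv = ∫_0^2 ∫_0^3 (132) dv du.

Inner (v): 396.
Outer (u): 792.

Therefore ∬_D (12) dx dy = 792.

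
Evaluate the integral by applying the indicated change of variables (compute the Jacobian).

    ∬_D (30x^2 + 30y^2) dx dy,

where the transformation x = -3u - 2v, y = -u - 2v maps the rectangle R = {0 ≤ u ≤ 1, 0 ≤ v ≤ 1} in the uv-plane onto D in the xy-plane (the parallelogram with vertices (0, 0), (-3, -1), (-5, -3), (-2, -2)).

Compute the Jacobian determinant of (x, y) with respect to (u, v):

    ∂(x,y)/∂(u,v) = | -3  -2 | = (-3)(-2) - (-2)(-1) = 4.
                   | -1  -2 |

Its absolute value is |J| = 4 (the area scaling factor).

Substituting x = -3u - 2v, y = -u - 2v into the integrand,

    30x^2 + 30y^2 → 300u^2 + 480u v + 240v^2,

so the integral becomes

    ∬_R (300u^2 + 480u v + 240v^2) · |J| du dv = ∫_0^1 ∫_0^1 (1200u^2 + 1920u v + 960v^2) dv du.

Inner (v): 1200u^2 + 960u + 320.
Outer (u): 1200.

Therefore ∬_D (30x^2 + 30y^2) dx dy = 1200.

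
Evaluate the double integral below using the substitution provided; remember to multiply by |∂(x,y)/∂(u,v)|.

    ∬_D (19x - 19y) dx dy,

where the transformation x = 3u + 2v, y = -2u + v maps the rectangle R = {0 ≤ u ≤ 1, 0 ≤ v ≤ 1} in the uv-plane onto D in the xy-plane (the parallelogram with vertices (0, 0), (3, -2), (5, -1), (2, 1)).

Compute the Jacobian determinant of (x, y) with respect to (u, v):

    ∂(x,y)/∂(u,v) = | 3  2 | = (3)(1) - (2)(-2) = 7.
                   | -2  1 |

Its absolute value is |J| = 7 (the area scaling factor).

Substituting x = 3u + 2v, y = -2u + v into the integrand,

    19x - 19y → 95u + 19v,

so the integral becomes

    ∬_R (95u + 19v) · |J| du dv = ∫_0^1 ∫_0^1 (665u + 133v) dv du.

Inner (v): 665u + 133/2.
Outer (u): 399.

Therefore ∬_D (19x - 19y) dx dy = 399.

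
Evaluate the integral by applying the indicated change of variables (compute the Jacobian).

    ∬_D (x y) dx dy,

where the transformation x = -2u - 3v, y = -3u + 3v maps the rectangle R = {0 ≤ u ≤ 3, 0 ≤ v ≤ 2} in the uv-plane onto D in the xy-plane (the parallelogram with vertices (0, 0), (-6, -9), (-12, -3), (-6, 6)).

Compute the Jacobian determinant of (x, y) with respect to (u, v):

    ∂(x,y)/∂(u,v) = | -2  -3 | = (-2)(3) - (-3)(-3) = -15.
                   | -3  3 |

Its absolute value is |J| = 15 (the area scaling factor).

Substituting x = -2u - 3v, y = -3u + 3v into the integrand,

    x y → 6u^2 + 3u v - 9v^2,

so the integral becomes

    ∬_R (6u^2 + 3u v - 9v^2) · |J| du dv = ∫_0^3 ∫_0^2 (90u^2 + 45u v - 135v^2) dv du.

Inner (v): 180u^2 + 90u - 360.
Outer (u): 945.

Therefore ∬_D (x y) dx dy = 945.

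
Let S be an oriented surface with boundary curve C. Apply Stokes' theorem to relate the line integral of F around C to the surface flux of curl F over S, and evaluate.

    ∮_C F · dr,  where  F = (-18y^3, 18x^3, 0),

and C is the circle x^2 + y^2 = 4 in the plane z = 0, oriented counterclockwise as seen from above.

Let S be the flat disk x^2 + y^2 ≤ 4 in the plane z = 0, with upward unit normal n̂ = ẑ. By Stokes' theorem,

    ∮_C F · dr = ∬_S (∇ × F) · n̂ dS = ∬_D (curl F)_z dA,

where D is the disk x^2 + y^2 ≤ 4.

Compute the curl of F = (-18y^3, 18x^3, 0):
    (∇ × F)_x = ∂F_z/∂y - ∂F_y/∂z = 0,
    (∇ × F)_y = ∂F_x/∂z - ∂F_z/∂x = 0,
    (∇ × F)_z = ∂F_y/∂x - ∂F_x/∂y = 54x^2 + 54y^2.

On z = 0, (curl F)_z = 54x^2 + 54y^2.

Convert to polar (x = r cos θ, y = r sin θ, dA = r dr dθ); the integrand becomes 54r^2, so

    ∬_D (curl F)_z dA = ∫_0^{2π} ∫_0^{2} (54r^2) · r dr dθ.

Inner (r from 0 to 2): 216.
Outer (θ from 0 to 2π): 432π.

Therefore ∮_C F · dr = 432π.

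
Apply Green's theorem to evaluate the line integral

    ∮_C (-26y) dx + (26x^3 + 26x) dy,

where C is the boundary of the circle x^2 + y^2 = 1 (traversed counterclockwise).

Green's theorem converts the closed line integral into a double integral over the enclosed region D:

    ∮_C P dx + Q dy = ∬_D (∂Q/∂x - ∂P/∂y) dA.

Here P = -26y, Q = 26x^3 + 26x, so

    ∂Q/∂x = 78x^2 + 26,    ∂P/∂y = -26,
    ∂Q/∂x - ∂P/∂y = 78x^2 + 52.

D is the region x^2 + y^2 ≤ 1. Evaluating the double integral:

In polar coordinates (x = r cos θ, y = r sin θ, dA = r dr dθ) the integrand becomes 78r^2cos(θ)^2 + 52, so

    ∬_D (78x^2 + 52) dA = ∫_0^{2π} ∫_0^{1} (78r^2cos(θ)^2 + 52) · r dr dθ.

Inner (r from 0 to 1): 39cos(θ)^2/2 + 26.
Outer (θ from 0 to 2π): 143π/2.

Therefore ∮_C P dx + Q dy = 143π/2.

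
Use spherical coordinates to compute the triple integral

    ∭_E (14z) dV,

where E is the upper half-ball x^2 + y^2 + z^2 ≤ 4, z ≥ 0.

In spherical coordinates, x = ρ sin(φ) cos(θ), y = ρ sin(φ) sin(θ), z = ρ cos(φ), and dV = ρ^2 sin(φ) dρ dφ dθ.

The integrand becomes 14ρ cos(φ), so

    ∭_E (14z) dV = ∫_{0}^{2π} ∫_{0}^{π/2} ∫_{0}^{2} (14ρ cos(φ)) · ρ^2 sin(φ) dρ dφ dθ.

Inner (ρ): 28sin(2φ).
Middle (φ): 28.
Outer (θ): 56π.

Therefore the triple integral equals 56π.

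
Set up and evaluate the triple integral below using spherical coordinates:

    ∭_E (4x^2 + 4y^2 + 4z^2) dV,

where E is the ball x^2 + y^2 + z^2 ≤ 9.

In spherical coordinates, x = ρ sin(φ) cos(θ), y = ρ sin(φ) sin(θ), z = ρ cos(φ), and dV = ρ^2 sin(φ) dρ dφ dθ.

The integrand becomes 4ρ^2, so

    ∭_E (4x^2 + 4y^2 + 4z^2) dV = ∫_{0}^{2π} ∫_{0}^{π} ∫_{0}^{3} (4ρ^2) · ρ^2 sin(φ) dρ dφ dθ.

Inner (ρ): 972sin(φ)/5.
Middle (φ): 1944/5.
Outer (θ): 3888π/5.

Therefore the triple integral equals 3888π/5.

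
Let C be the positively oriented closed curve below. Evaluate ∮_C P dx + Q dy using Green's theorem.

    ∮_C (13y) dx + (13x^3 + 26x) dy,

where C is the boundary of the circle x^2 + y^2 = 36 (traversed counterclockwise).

Green's theorem converts the closed line integral into a double integral over the enclosed region D:

    ∮_C P dx + Q dy = ∬_D (∂Q/∂x - ∂P/∂y) dA.

Here P = 13y, Q = 13x^3 + 26x, so

    ∂Q/∂x = 39x^2 + 26,    ∂P/∂y = 13,
    ∂Q/∂x - ∂P/∂y = 39x^2 + 13.

D is the region x^2 + y^2 ≤ 36. Evaluating the double integral:

In polar coordinates (x = r cos θ, y = r sin θ, dA = r dr dθ) the integrand becomes 39r^2cos(θ)^2 + 13, so

    ∬_D (39x^2 + 13) dA = ∫_0^{2π} ∫_0^{6} (39r^2cos(θ)^2 + 13) · r dr dθ.

Inner (r from 0 to 6): 12636cos(θ)^2 + 234.
Outer (θ from 0 to 2π): 13104π.

Therefore ∮_C P dx + Q dy = 13104π.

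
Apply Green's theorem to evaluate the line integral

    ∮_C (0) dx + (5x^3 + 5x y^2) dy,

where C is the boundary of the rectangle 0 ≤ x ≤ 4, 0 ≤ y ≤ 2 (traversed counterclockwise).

Green's theorem converts the closed line integral into a double integral over the enclosed region D:

    ∮_C P dx + Q dy = ∬_D (∂Q/∂x - ∂P/∂y) dA.

Here P = 0, Q = 5x^3 + 5x y^2, so

    ∂Q/∂x = 15x^2 + 5y^2,    ∂P/∂y = 0,
    ∂Q/∂x - ∂P/∂y = 15x^2 + 5y^2.

D is the region 0 ≤ x ≤ 4, 0 ≤ y ≤ 2. Evaluating the double integral:

    ∬_D (15x^2 + 5y^2) dA = ∫_0^{4} ∫_0^{2} (15x^2 + 5y^2) dy dx.

Inner (y from 0 to 2): 30x^2 + 40/3.
Outer (x from 0 to 4): 2080/3.

Therefore ∮_C P dx + Q dy = 2080/3.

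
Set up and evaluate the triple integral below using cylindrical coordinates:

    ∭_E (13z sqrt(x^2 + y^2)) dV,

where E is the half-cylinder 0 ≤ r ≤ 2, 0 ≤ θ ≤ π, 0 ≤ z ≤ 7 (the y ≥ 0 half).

In cylindrical coordinates, x = r cos(θ), y = r sin(θ), z = z, and dV = r dr dθ dz.

The integrand becomes 13r z, so

    ∭_E (13z sqrt(x^2 + y^2)) dV = ∫_{0}^{π} ∫_{0}^{2} ∫_{0}^{7} (13r z) · r dz dr dθ.

Inner (z): 637r^2/2.
Middle (r from 0 to 2): 2548/3.
Outer (θ): 2548π/3.

Therefore the triple integral equals 2548π/3.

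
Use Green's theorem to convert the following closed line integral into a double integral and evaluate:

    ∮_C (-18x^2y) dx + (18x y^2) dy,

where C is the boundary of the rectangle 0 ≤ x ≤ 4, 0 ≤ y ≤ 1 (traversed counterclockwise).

Green's theorem converts the closed line integral into a double integral over the enclosed region D:

    ∮_C P dx + Q dy = ∬_D (∂Q/∂x - ∂P/∂y) dA.

Here P = -18x^2y, Q = 18x y^2, so

    ∂Q/∂x = 18y^2,    ∂P/∂y = -18x^2,
    ∂Q/∂x - ∂P/∂y = 18x^2 + 18y^2.

D is the region 0 ≤ x ≤ 4, 0 ≤ y ≤ 1. Evaluating the double integral:

    ∬_D (18x^2 + 18y^2) dA = ∫_0^{4} ∫_0^{1} (18x^2 + 18y^2) dy dx.

Inner (y from 0 to 1): 18x^2 + 6.
Outer (x from 0 to 4): 408.

Therefore ∮_C P dx + Q dy = 408.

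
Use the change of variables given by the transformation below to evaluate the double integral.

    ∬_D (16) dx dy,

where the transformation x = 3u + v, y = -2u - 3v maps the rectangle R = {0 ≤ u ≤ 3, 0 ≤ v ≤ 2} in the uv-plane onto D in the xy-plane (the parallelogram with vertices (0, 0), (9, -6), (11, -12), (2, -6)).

Compute the Jacobian determinant of (x, y) with respect to (u, v):

    ∂(x,y)/∂(u,v) = | 3  1 | = (3)(-3) - (1)(-2) = -7.
                   | -2  -3 |

Its absolute value is |J| = 7 (the area scaling factor).

Substituting x = 3u + v, y = -2u - 3v into the integrand,

    16 → 16,

so the integral becomes

    ∬_R (16) · |J| du dv = ∫_0^3 ∫_0^2 (112) dv du.

Inner (v): 224.
Outer (u): 672.

Therefore ∬_D (16) dx dy = 672.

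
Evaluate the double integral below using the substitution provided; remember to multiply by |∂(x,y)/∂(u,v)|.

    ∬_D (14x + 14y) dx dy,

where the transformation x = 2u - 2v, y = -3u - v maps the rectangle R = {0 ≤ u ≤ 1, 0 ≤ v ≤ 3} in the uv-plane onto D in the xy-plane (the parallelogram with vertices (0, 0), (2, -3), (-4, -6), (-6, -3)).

Compute the Jacobian determinant of (x, y) with respect to (u, v):

    ∂(x,y)/∂(u,v) = | 2  -2 | = (2)(-1) - (-2)(-3) = -8.
                   | -3  -1 |

Its absolute value is |J| = 8 (the area scaling factor).

Substituting x = 2u - 2v, y = -3u - v into the integrand,

    14x + 14y → -14u - 42v,

so the integral becomes

    ∬_R (-14u - 42v) · |J| du dv = ∫_0^1 ∫_0^3 (-112u - 336v) dv du.

Inner (v): -336u - 1512.
Outer (u): -1680.

Therefore ∬_D (14x + 14y) dx dy = -1680.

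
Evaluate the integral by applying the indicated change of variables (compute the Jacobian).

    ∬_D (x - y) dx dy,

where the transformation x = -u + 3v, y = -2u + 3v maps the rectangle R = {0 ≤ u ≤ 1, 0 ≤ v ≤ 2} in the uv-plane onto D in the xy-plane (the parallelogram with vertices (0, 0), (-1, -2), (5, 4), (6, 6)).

Compute the Jacobian determinant of (x, y) with respect to (u, v):

    ∂(x,y)/∂(u,v) = | -1  3 | = (-1)(3) - (3)(-2) = 3.
                   | -2  3 |

Its absolute value is |J| = 3 (the area scaling factor).

Substituting x = -u + 3v, y = -2u + 3v into the integrand,

    x - y → u,

so the integral becomes

    ∬_R (u) · |J| du dv = ∫_0^1 ∫_0^2 (3u) dv du.

Inner (v): 6u.
Outer (u): 3.

Therefore ∬_D (x - y) dx dy = 3.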